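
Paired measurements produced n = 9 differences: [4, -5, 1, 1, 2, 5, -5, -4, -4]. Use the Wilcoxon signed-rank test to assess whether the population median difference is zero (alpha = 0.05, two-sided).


Step 1: Drop any zero differences (none here) and take |d_i|.
|d| = [4, 5, 1, 1, 2, 5, 5, 4, 4]
Step 2: Midrank |d_i| (ties get averaged ranks).
ranks: |4|->5, |5|->8, |1|->1.5, |1|->1.5, |2|->3, |5|->8, |5|->8, |4|->5, |4|->5
Step 3: Attach original signs; sum ranks with positive sign and with negative sign.
W+ = 5 + 1.5 + 1.5 + 3 + 8 = 19
W- = 8 + 8 + 5 + 5 = 26
(Check: W+ + W- = 45 should equal n(n+1)/2 = 45.)
Step 4: Test statistic W = min(W+, W-) = 19.
Step 5: Ties in |d|, so use the tie-corrected normal approximation.
        E[W] = n(n+1)/4 = 9*10/4 = 22.5.
        Tie groups: |d|=1 (t=2), |d|=4 (t=3), |d|=5 (t=3); sum(t^3 - t) = 54.
        Var[W] = n(n+1)(2n+1)/24 - sum(t^3-t)/48 = 1710/24 - 54/48 = 70.125.
        z = (W - E[W]) / sqrt(Var[W]) = (19 - 22.5) / 8.3741 = -0.4180.
        Two-sided p = 2*Phi(z) = 0.675979.
Step 6: alpha = 0.05. fail to reject H0.

W+ = 19, W- = 26, W = min = 19, p = 0.675979, fail to reject H0.


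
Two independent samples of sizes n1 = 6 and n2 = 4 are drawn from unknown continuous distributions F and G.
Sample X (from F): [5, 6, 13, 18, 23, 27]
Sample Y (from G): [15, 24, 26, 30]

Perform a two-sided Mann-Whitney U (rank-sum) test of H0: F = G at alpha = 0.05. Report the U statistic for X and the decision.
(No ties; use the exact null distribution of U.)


Step 1: Combine and sort all 10 observations; assign midranks.
sorted (value, group): (5,X), (6,X), (13,X), (15,Y), (18,X), (23,X), (24,Y), (26,Y), (27,X), (30,Y)
ranks: 5->1, 6->2, 13->3, 15->4, 18->5, 23->6, 24->7, 26->8, 27->9, 30->10
Step 2: Rank sum for X: R1 = 1 + 2 + 3 + 5 + 6 + 9 = 26.
Step 3: U_X = R1 - n1(n1+1)/2 = 26 - 6*7/2 = 26 - 21 = 5.
       U_Y = n1*n2 - U_X = 24 - 5 = 19.
Step 4: No ties, so the exact null distribution of U (based on enumerating the C(10,6) = 210 equally likely rank assignments) gives the two-sided p-value.
Step 5: p-value = 0.171429; compare to alpha = 0.05. fail to reject H0.

U_X = 5, p = 0.171429, fail to reject H0 at alpha = 0.05.


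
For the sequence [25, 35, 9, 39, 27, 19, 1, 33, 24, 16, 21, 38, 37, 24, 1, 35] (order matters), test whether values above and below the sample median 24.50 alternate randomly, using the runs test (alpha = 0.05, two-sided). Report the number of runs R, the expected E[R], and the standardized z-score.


Step 1: Compute median = 24.50; label A = above, B = below.
Labels in order: AABAABBABBBAABBA  (n_A = 8, n_B = 8)
Step 2: Count runs R = 9.
Step 3: Under H0 (random ordering), E[R] = 2*n_A*n_B/(n_A+n_B) + 1 = 2*8*8/16 + 1 = 9.0000.
        Var[R] = 2*n_A*n_B*(2*n_A*n_B - n_A - n_B) / ((n_A+n_B)^2 * (n_A+n_B-1)) = 14336/3840 = 3.7333.
        SD[R] = 1.9322.
Step 4: R = E[R], so z = 0 with no continuity correction.
Step 5: Two-sided p-value via normal approximation = 2*(1 - Phi(|z|)) = 1.000000.
Step 6: alpha = 0.05. fail to reject H0.

R = 9, z = 0.0000, p = 1.000000, fail to reject H0.


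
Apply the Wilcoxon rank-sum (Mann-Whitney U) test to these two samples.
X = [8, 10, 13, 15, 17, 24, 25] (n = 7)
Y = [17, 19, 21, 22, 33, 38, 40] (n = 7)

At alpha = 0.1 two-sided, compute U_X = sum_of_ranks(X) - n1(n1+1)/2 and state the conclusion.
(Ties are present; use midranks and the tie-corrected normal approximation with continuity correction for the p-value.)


Step 1: Combine and sort all 14 observations; assign midranks.
sorted (value, group): (8,X), (10,X), (13,X), (15,X), (17,X), (17,Y), (19,Y), (21,Y), (22,Y), (24,X), (25,X), (33,Y), (38,Y), (40,Y)
ranks: 8->1, 10->2, 13->3, 15->4, 17->5.5, 17->5.5, 19->7, 21->8, 22->9, 24->10, 25->11, 33->12, 38->13, 40->14
Step 2: Rank sum for X: R1 = 1 + 2 + 3 + 4 + 5.5 + 10 + 11 = 36.5.
Step 3: U_X = R1 - n1(n1+1)/2 = 36.5 - 7*8/2 = 36.5 - 28 = 8.5.
       U_Y = n1*n2 - U_X = 49 - 8.5 = 40.5.
Step 4: Ties are present, so use the tie-corrected normal approximation (with continuity correction) for the p-value.
Step 5: p-value = 0.047401; compare to alpha = 0.1. reject H0.

U_X = 8.5, p = 0.047401, reject H0 at alpha = 0.1.


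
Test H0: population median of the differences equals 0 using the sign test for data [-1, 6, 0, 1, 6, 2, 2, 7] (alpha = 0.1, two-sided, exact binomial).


Step 1: Discard zero differences. Original n = 8; n_eff = number of nonzero differences = 7.
Nonzero differences (with sign): -1, +6, +1, +6, +2, +2, +7
Step 2: Count signs: positive = 6, negative = 1.
Step 3: Under H0: P(positive) = 0.5, so the number of positives S ~ Bin(7, 0.5).
Step 4: Two-sided exact p-value = sum of Bin(7,0.5) probabilities at or below the observed probability = 0.125000.
Step 5: alpha = 0.1. fail to reject H0.

n_eff = 7, pos = 6, neg = 1, p = 0.125000, fail to reject H0.


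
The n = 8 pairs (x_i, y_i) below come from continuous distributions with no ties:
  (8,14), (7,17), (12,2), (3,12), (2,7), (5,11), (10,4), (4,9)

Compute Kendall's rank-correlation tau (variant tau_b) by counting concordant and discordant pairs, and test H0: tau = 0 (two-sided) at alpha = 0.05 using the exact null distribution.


Step 1: Enumerate the 28 unordered pairs (i,j) with i<j and classify each by sign(x_j-x_i) * sign(y_j-y_i).
  (1,2):dx=-1,dy=+3->D; (1,3):dx=+4,dy=-12->D; (1,4):dx=-5,dy=-2->C; (1,5):dx=-6,dy=-7->C
  (1,6):dx=-3,dy=-3->C; (1,7):dx=+2,dy=-10->D; (1,8):dx=-4,dy=-5->C; (2,3):dx=+5,dy=-15->D
  (2,4):dx=-4,dy=-5->C; (2,5):dx=-5,dy=-10->C; (2,6):dx=-2,dy=-6->C; (2,7):dx=+3,dy=-13->D
  (2,8):dx=-3,dy=-8->C; (3,4):dx=-9,dy=+10->D; (3,5):dx=-10,dy=+5->D; (3,6):dx=-7,dy=+9->D
  (3,7):dx=-2,dy=+2->D; (3,8):dx=-8,dy=+7->D; (4,5):dx=-1,dy=-5->C; (4,6):dx=+2,dy=-1->D
  (4,7):dx=+7,dy=-8->D; (4,8):dx=+1,dy=-3->D; (5,6):dx=+3,dy=+4->C; (5,7):dx=+8,dy=-3->D
  (5,8):dx=+2,dy=+2->C; (6,7):dx=+5,dy=-7->D; (6,8):dx=-1,dy=-2->C; (7,8):dx=-6,dy=+5->D
Step 2: C = 12, D = 16, total pairs = 28.
Step 3: tau = (C - D)/(n(n-1)/2) = (12 - 16)/28 = -0.142857.
Step 4: Exact two-sided p-value (enumerate n! = 40320 permutations of y under H0): p = 0.719544.
Step 5: alpha = 0.05. fail to reject H0.

tau_b = -0.1429 (C=12, D=16), p = 0.719544, fail to reject H0.


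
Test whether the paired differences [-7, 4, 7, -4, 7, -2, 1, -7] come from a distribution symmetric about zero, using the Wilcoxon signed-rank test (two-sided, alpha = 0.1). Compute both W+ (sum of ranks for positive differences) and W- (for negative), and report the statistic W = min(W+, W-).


Step 1: Drop any zero differences (none here) and take |d_i|.
|d| = [7, 4, 7, 4, 7, 2, 1, 7]
Step 2: Midrank |d_i| (ties get averaged ranks).
ranks: |7|->6.5, |4|->3.5, |7|->6.5, |4|->3.5, |7|->6.5, |2|->2, |1|->1, |7|->6.5
Step 3: Attach original signs; sum ranks with positive sign and with negative sign.
W+ = 3.5 + 6.5 + 6.5 + 1 = 17.5
W- = 6.5 + 3.5 + 2 + 6.5 = 18.5
(Check: W+ + W- = 36 should equal n(n+1)/2 = 36.)
Step 4: Test statistic W = min(W+, W-) = 17.5.
Step 5: Ties in |d|, so use the tie-corrected normal approximation.
        E[W] = n(n+1)/4 = 8*9/4 = 18.
        Tie groups: |d|=4 (t=2), |d|=7 (t=4); sum(t^3 - t) = 66.
        Var[W] = n(n+1)(2n+1)/24 - sum(t^3-t)/48 = 1224/24 - 66/48 = 49.625.
        z = (W - E[W]) / sqrt(Var[W]) = (17.5 - 18) / 7.0445 = -0.0710.
        Two-sided p = 2*Phi(z) = 0.943416.
Step 6: alpha = 0.1. fail to reject H0.

W+ = 17.5, W- = 18.5, W = min = 17.5, p = 0.943416, fail to reject H0.


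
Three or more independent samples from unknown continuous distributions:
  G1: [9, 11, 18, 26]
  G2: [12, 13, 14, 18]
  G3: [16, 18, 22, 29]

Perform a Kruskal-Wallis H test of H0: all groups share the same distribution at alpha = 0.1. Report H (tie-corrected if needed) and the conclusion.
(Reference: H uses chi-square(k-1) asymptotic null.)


Step 1: Combine all N = 12 observations and assign midranks.
sorted (value, group, rank): (9,G1,1), (11,G1,2), (12,G2,3), (13,G2,4), (14,G2,5), (16,G3,6), (18,G1,8), (18,G2,8), (18,G3,8), (22,G3,10), (26,G1,11), (29,G3,12)
Step 2: Sum ranks within each group.
R_1 = 22 (n_1 = 4)
R_2 = 20 (n_2 = 4)
R_3 = 36 (n_3 = 4)
Step 3: H = 12/(N(N+1)) * sum(R_i^2/n_i) - 3(N+1)
     = 12/(12*13) * (22^2/4 + 20^2/4 + 36^2/4) - 3*13
     = 0.076923 * 545 - 39
     = 2.923077.
Step 4: Ties present; correction factor C = 1 - 24/(12^3 - 12) = 0.986014. Corrected H = 2.923077 / 0.986014 = 2.964539.
Step 5: Under H0, H ~ chi^2(2); p-value = 0.227122.
Step 6: alpha = 0.1. fail to reject H0.

H = 2.9645, df = 2, p = 0.227122, fail to reject H0.


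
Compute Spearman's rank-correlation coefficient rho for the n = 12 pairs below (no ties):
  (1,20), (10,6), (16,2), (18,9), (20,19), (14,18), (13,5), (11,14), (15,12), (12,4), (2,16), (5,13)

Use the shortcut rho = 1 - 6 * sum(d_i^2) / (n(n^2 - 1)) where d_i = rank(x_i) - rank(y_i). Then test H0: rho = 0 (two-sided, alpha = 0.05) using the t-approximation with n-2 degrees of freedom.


Step 1: Rank x and y separately (midranks; no ties here).
rank(x): 1->1, 10->4, 16->10, 18->11, 20->12, 14->8, 13->7, 11->5, 15->9, 12->6, 2->2, 5->3
rank(y): 20->12, 6->4, 2->1, 9->5, 19->11, 18->10, 5->3, 14->8, 12->6, 4->2, 16->9, 13->7
Step 2: d_i = R_x(i) - R_y(i); compute d_i^2.
  (1-12)^2=121, (4-4)^2=0, (10-1)^2=81, (11-5)^2=36, (12-11)^2=1, (8-10)^2=4, (7-3)^2=16, (5-8)^2=9, (9-6)^2=9, (6-2)^2=16, (2-9)^2=49, (3-7)^2=16
sum(d^2) = 358.
Step 3: rho = 1 - 6*358 / (12*(12^2 - 1)) = 1 - 2148/1716 = -0.251748.
Step 4: Under H0, t = rho * sqrt((n-2)/(1-rho^2)) = -0.8226 ~ t(10).
Step 5: Two-sided p-value from the t-distribution with 10 df = 0.429919.
Step 6: alpha = 0.05. fail to reject H0.

rho = -0.2517, p = 0.429919, fail to reject H0 at alpha = 0.05.


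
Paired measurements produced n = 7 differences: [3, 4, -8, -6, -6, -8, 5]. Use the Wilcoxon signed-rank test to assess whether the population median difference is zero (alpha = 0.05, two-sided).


Step 1: Drop any zero differences (none here) and take |d_i|.
|d| = [3, 4, 8, 6, 6, 8, 5]
Step 2: Midrank |d_i| (ties get averaged ranks).
ranks: |3|->1, |4|->2, |8|->6.5, |6|->4.5, |6|->4.5, |8|->6.5, |5|->3
Step 3: Attach original signs; sum ranks with positive sign and with negative sign.
W+ = 1 + 2 + 3 = 6
W- = 6.5 + 4.5 + 4.5 + 6.5 = 22
(Check: W+ + W- = 28 should equal n(n+1)/2 = 28.)
Step 4: Test statistic W = min(W+, W-) = 6.
Step 5: Ties in |d|, so use the tie-corrected normal approximation.
        E[W] = n(n+1)/4 = 7*8/4 = 14.
        Tie groups: |d|=6 (t=2), |d|=8 (t=2); sum(t^3 - t) = 12.
        Var[W] = n(n+1)(2n+1)/24 - sum(t^3-t)/48 = 840/24 - 12/48 = 34.75.
        z = (W - E[W]) / sqrt(Var[W]) = (6 - 14) / 5.8949 = -1.3571.
        Two-sided p = 2*Phi(z) = 0.174749.
Step 6: alpha = 0.05. fail to reject H0.

W+ = 6, W- = 22, W = min = 6, p = 0.174749, fail to reject H0.


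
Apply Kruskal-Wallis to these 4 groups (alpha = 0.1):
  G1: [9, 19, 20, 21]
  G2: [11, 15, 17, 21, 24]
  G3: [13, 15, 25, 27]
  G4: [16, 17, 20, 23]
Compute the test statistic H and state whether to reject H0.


Step 1: Combine all N = 17 observations and assign midranks.
sorted (value, group, rank): (9,G1,1), (11,G2,2), (13,G3,3), (15,G2,4.5), (15,G3,4.5), (16,G4,6), (17,G2,7.5), (17,G4,7.5), (19,G1,9), (20,G1,10.5), (20,G4,10.5), (21,G1,12.5), (21,G2,12.5), (23,G4,14), (24,G2,15), (25,G3,16), (27,G3,17)
Step 2: Sum ranks within each group.
R_1 = 33 (n_1 = 4)
R_2 = 41.5 (n_2 = 5)
R_3 = 40.5 (n_3 = 4)
R_4 = 38 (n_4 = 4)
Step 3: H = 12/(N(N+1)) * sum(R_i^2/n_i) - 3(N+1)
     = 12/(17*18) * (33^2/4 + 41.5^2/5 + 40.5^2/4 + 38^2/4) - 3*18
     = 0.039216 * 1387.76 - 54
     = 0.422059.
Step 4: Ties present; correction factor C = 1 - 24/(17^3 - 17) = 0.995098. Corrected H = 0.422059 / 0.995098 = 0.424138.
Step 5: Under H0, H ~ chi^2(3); p-value = 0.935212.
Step 6: alpha = 0.1. fail to reject H0.

H = 0.4241, df = 3, p = 0.935212, fail to reject H0.


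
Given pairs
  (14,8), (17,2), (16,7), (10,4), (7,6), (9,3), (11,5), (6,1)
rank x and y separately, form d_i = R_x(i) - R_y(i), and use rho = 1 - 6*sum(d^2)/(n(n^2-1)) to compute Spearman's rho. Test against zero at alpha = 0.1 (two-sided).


Step 1: Rank x and y separately (midranks; no ties here).
rank(x): 14->6, 17->8, 16->7, 10->4, 7->2, 9->3, 11->5, 6->1
rank(y): 8->8, 2->2, 7->7, 4->4, 6->6, 3->3, 5->5, 1->1
Step 2: d_i = R_x(i) - R_y(i); compute d_i^2.
  (6-8)^2=4, (8-2)^2=36, (7-7)^2=0, (4-4)^2=0, (2-6)^2=16, (3-3)^2=0, (5-5)^2=0, (1-1)^2=0
sum(d^2) = 56.
Step 3: rho = 1 - 6*56 / (8*(8^2 - 1)) = 1 - 336/504 = 0.333333.
Step 4: Under H0, t = rho * sqrt((n-2)/(1-rho^2)) = 0.8660 ~ t(6).
Step 5: Two-sided p-value from the t-distribution with 6 df = 0.419753.
Step 6: alpha = 0.1. fail to reject H0.

rho = 0.3333, p = 0.419753, fail to reject H0 at alpha = 0.1.


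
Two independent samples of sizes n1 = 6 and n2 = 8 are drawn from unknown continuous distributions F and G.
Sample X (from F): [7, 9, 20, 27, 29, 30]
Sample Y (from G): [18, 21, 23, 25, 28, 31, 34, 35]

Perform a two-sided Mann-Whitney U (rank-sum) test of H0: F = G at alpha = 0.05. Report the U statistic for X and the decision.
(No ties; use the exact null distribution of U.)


Step 1: Combine and sort all 14 observations; assign midranks.
sorted (value, group): (7,X), (9,X), (18,Y), (20,X), (21,Y), (23,Y), (25,Y), (27,X), (28,Y), (29,X), (30,X), (31,Y), (34,Y), (35,Y)
ranks: 7->1, 9->2, 18->3, 20->4, 21->5, 23->6, 25->7, 27->8, 28->9, 29->10, 30->11, 31->12, 34->13, 35->14
Step 2: Rank sum for X: R1 = 1 + 2 + 4 + 8 + 10 + 11 = 36.
Step 3: U_X = R1 - n1(n1+1)/2 = 36 - 6*7/2 = 36 - 21 = 15.
       U_Y = n1*n2 - U_X = 48 - 15 = 33.
Step 4: No ties, so the exact null distribution of U (based on enumerating the C(14,6) = 3003 equally likely rank assignments) gives the two-sided p-value.
Step 5: p-value = 0.282384; compare to alpha = 0.05. fail to reject H0.

U_X = 15, p = 0.282384, fail to reject H0 at alpha = 0.05.


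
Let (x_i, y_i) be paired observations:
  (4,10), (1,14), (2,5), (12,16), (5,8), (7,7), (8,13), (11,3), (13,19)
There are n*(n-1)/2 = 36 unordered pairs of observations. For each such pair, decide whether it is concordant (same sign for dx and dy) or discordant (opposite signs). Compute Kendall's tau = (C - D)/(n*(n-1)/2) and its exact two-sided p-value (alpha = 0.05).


Step 1: Enumerate the 36 unordered pairs (i,j) with i<j and classify each by sign(x_j-x_i) * sign(y_j-y_i).
  (1,2):dx=-3,dy=+4->D; (1,3):dx=-2,dy=-5->C; (1,4):dx=+8,dy=+6->C; (1,5):dx=+1,dy=-2->D
  (1,6):dx=+3,dy=-3->D; (1,7):dx=+4,dy=+3->C; (1,8):dx=+7,dy=-7->D; (1,9):dx=+9,dy=+9->C
  (2,3):dx=+1,dy=-9->D; (2,4):dx=+11,dy=+2->C; (2,5):dx=+4,dy=-6->D; (2,6):dx=+6,dy=-7->D
  (2,7):dx=+7,dy=-1->D; (2,8):dx=+10,dy=-11->D; (2,9):dx=+12,dy=+5->C; (3,4):dx=+10,dy=+11->C
  (3,5):dx=+3,dy=+3->C; (3,6):dx=+5,dy=+2->C; (3,7):dx=+6,dy=+8->C; (3,8):dx=+9,dy=-2->D
  (3,9):dx=+11,dy=+14->C; (4,5):dx=-7,dy=-8->C; (4,6):dx=-5,dy=-9->C; (4,7):dx=-4,dy=-3->C
  (4,8):dx=-1,dy=-13->C; (4,9):dx=+1,dy=+3->C; (5,6):dx=+2,dy=-1->D; (5,7):dx=+3,dy=+5->C
  (5,8):dx=+6,dy=-5->D; (5,9):dx=+8,dy=+11->C; (6,7):dx=+1,dy=+6->C; (6,8):dx=+4,dy=-4->D
  (6,9):dx=+6,dy=+12->C; (7,8):dx=+3,dy=-10->D; (7,9):dx=+5,dy=+6->C; (8,9):dx=+2,dy=+16->C
Step 2: C = 22, D = 14, total pairs = 36.
Step 3: tau = (C - D)/(n(n-1)/2) = (22 - 14)/36 = 0.222222.
Step 4: Exact two-sided p-value (enumerate n! = 362880 permutations of y under H0): p = 0.476709.
Step 5: alpha = 0.05. fail to reject H0.

tau_b = 0.2222 (C=22, D=14), p = 0.476709, fail to reject H0.


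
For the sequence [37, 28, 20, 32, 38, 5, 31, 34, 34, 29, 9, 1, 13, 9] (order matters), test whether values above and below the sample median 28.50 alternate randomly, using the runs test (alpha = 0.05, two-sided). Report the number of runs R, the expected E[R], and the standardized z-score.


Step 1: Compute median = 28.50; label A = above, B = below.
Labels in order: ABBAABAAAABBBB  (n_A = 7, n_B = 7)
Step 2: Count runs R = 6.
Step 3: Under H0 (random ordering), E[R] = 2*n_A*n_B/(n_A+n_B) + 1 = 2*7*7/14 + 1 = 8.0000.
        Var[R] = 2*n_A*n_B*(2*n_A*n_B - n_A - n_B) / ((n_A+n_B)^2 * (n_A+n_B-1)) = 8232/2548 = 3.2308.
        SD[R] = 1.7974.
Step 4: Continuity-corrected z = (R + 0.5 - E[R]) / SD[R] = (6 + 0.5 - 8.0000) / 1.7974 = -0.8345.
Step 5: Two-sided p-value via normal approximation = 2*(1 - Phi(|z|)) = 0.403986.
Step 6: alpha = 0.05. fail to reject H0.

R = 6, z = -0.8345, p = 0.403986, fail to reject H0.


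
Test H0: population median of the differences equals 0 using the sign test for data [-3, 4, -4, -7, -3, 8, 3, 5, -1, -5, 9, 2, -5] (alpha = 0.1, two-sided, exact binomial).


Step 1: Discard zero differences. Original n = 13; n_eff = number of nonzero differences = 13.
Nonzero differences (with sign): -3, +4, -4, -7, -3, +8, +3, +5, -1, -5, +9, +2, -5
Step 2: Count signs: positive = 6, negative = 7.
Step 3: Under H0: P(positive) = 0.5, so the number of positives S ~ Bin(13, 0.5).
Step 4: Two-sided exact p-value = sum of Bin(13,0.5) probabilities at or below the observed probability = 1.000000.
Step 5: alpha = 0.1. fail to reject H0.

n_eff = 13, pos = 6, neg = 7, p = 1.000000, fail to reject H0.


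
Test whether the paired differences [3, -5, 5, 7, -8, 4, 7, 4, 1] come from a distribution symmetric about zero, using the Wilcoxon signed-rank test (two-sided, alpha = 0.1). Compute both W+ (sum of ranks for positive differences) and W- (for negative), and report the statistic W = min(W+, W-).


Step 1: Drop any zero differences (none here) and take |d_i|.
|d| = [3, 5, 5, 7, 8, 4, 7, 4, 1]
Step 2: Midrank |d_i| (ties get averaged ranks).
ranks: |3|->2, |5|->5.5, |5|->5.5, |7|->7.5, |8|->9, |4|->3.5, |7|->7.5, |4|->3.5, |1|->1
Step 3: Attach original signs; sum ranks with positive sign and with negative sign.
W+ = 2 + 5.5 + 7.5 + 3.5 + 7.5 + 3.5 + 1 = 30.5
W- = 5.5 + 9 = 14.5
(Check: W+ + W- = 45 should equal n(n+1)/2 = 45.)
Step 4: Test statistic W = min(W+, W-) = 14.5.
Step 5: Ties in |d|, so use the tie-corrected normal approximation.
        E[W] = n(n+1)/4 = 9*10/4 = 22.5.
        Tie groups: |d|=4 (t=2), |d|=5 (t=2), |d|=7 (t=2); sum(t^3 - t) = 18.
        Var[W] = n(n+1)(2n+1)/24 - sum(t^3-t)/48 = 1710/24 - 18/48 = 70.875.
        z = (W - E[W]) / sqrt(Var[W]) = (14.5 - 22.5) / 8.4187 = -0.9503.
        Two-sided p = 2*Phi(z) = 0.341979.
Step 6: alpha = 0.1. fail to reject H0.

W+ = 30.5, W- = 14.5, W = min = 14.5, p = 0.341979, fail to reject H0.


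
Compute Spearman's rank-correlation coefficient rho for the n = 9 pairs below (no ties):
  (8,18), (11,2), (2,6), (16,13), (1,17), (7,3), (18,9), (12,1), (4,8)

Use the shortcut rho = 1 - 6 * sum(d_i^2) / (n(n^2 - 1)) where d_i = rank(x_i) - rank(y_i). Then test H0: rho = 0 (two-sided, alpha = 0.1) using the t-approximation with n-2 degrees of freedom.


Step 1: Rank x and y separately (midranks; no ties here).
rank(x): 8->5, 11->6, 2->2, 16->8, 1->1, 7->4, 18->9, 12->7, 4->3
rank(y): 18->9, 2->2, 6->4, 13->7, 17->8, 3->3, 9->6, 1->1, 8->5
Step 2: d_i = R_x(i) - R_y(i); compute d_i^2.
  (5-9)^2=16, (6-2)^2=16, (2-4)^2=4, (8-7)^2=1, (1-8)^2=49, (4-3)^2=1, (9-6)^2=9, (7-1)^2=36, (3-5)^2=4
sum(d^2) = 136.
Step 3: rho = 1 - 6*136 / (9*(9^2 - 1)) = 1 - 816/720 = -0.133333.
Step 4: Under H0, t = rho * sqrt((n-2)/(1-rho^2)) = -0.3559 ~ t(7).
Step 5: Two-sided p-value from the t-distribution with 7 df = 0.732368.
Step 6: alpha = 0.1. fail to reject H0.

rho = -0.1333, p = 0.732368, fail to reject H0 at alpha = 0.1.


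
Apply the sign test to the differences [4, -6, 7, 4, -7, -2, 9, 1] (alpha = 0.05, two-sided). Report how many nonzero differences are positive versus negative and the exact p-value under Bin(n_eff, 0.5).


Step 1: Discard zero differences. Original n = 8; n_eff = number of nonzero differences = 8.
Nonzero differences (with sign): +4, -6, +7, +4, -7, -2, +9, +1
Step 2: Count signs: positive = 5, negative = 3.
Step 3: Under H0: P(positive) = 0.5, so the number of positives S ~ Bin(8, 0.5).
Step 4: Two-sided exact p-value = sum of Bin(8,0.5) probabilities at or below the observed probability = 0.726562.
Step 5: alpha = 0.05. fail to reject H0.

n_eff = 8, pos = 5, neg = 3, p = 0.726562, fail to reject H0.


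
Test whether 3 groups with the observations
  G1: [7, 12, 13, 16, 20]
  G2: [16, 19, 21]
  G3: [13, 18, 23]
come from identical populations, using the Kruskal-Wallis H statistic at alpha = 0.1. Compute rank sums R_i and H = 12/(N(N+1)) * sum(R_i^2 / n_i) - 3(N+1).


Step 1: Combine all N = 11 observations and assign midranks.
sorted (value, group, rank): (7,G1,1), (12,G1,2), (13,G1,3.5), (13,G3,3.5), (16,G1,5.5), (16,G2,5.5), (18,G3,7), (19,G2,8), (20,G1,9), (21,G2,10), (23,G3,11)
Step 2: Sum ranks within each group.
R_1 = 21 (n_1 = 5)
R_2 = 23.5 (n_2 = 3)
R_3 = 21.5 (n_3 = 3)
Step 3: H = 12/(N(N+1)) * sum(R_i^2/n_i) - 3(N+1)
     = 12/(11*12) * (21^2/5 + 23.5^2/3 + 21.5^2/3) - 3*12
     = 0.090909 * 426.367 - 36
     = 2.760606.
Step 4: Ties present; correction factor C = 1 - 12/(11^3 - 11) = 0.990909. Corrected H = 2.760606 / 0.990909 = 2.785933.
Step 5: Under H0, H ~ chi^2(2); p-value = 0.248338.
Step 6: alpha = 0.1. fail to reject H0.

H = 2.7859, df = 2, p = 0.248338, fail to reject H0.


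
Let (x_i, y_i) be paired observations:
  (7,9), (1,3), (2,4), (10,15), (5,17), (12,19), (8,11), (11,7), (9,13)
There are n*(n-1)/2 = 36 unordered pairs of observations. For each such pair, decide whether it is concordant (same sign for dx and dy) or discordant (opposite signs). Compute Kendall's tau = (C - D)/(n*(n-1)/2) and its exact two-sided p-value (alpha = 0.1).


Step 1: Enumerate the 36 unordered pairs (i,j) with i<j and classify each by sign(x_j-x_i) * sign(y_j-y_i).
  (1,2):dx=-6,dy=-6->C; (1,3):dx=-5,dy=-5->C; (1,4):dx=+3,dy=+6->C; (1,5):dx=-2,dy=+8->D
  (1,6):dx=+5,dy=+10->C; (1,7):dx=+1,dy=+2->C; (1,8):dx=+4,dy=-2->D; (1,9):dx=+2,dy=+4->C
  (2,3):dx=+1,dy=+1->C; (2,4):dx=+9,dy=+12->C; (2,5):dx=+4,dy=+14->C; (2,6):dx=+11,dy=+16->C
  (2,7):dx=+7,dy=+8->C; (2,8):dx=+10,dy=+4->C; (2,9):dx=+8,dy=+10->C; (3,4):dx=+8,dy=+11->C
  (3,5):dx=+3,dy=+13->C; (3,6):dx=+10,dy=+15->C; (3,7):dx=+6,dy=+7->C; (3,8):dx=+9,dy=+3->C
  (3,9):dx=+7,dy=+9->C; (4,5):dx=-5,dy=+2->D; (4,6):dx=+2,dy=+4->C; (4,7):dx=-2,dy=-4->C
  (4,8):dx=+1,dy=-8->D; (4,9):dx=-1,dy=-2->C; (5,6):dx=+7,dy=+2->C; (5,7):dx=+3,dy=-6->D
  (5,8):dx=+6,dy=-10->D; (5,9):dx=+4,dy=-4->D; (6,7):dx=-4,dy=-8->C; (6,8):dx=-1,dy=-12->C
  (6,9):dx=-3,dy=-6->C; (7,8):dx=+3,dy=-4->D; (7,9):dx=+1,dy=+2->C; (8,9):dx=-2,dy=+6->D
Step 2: C = 27, D = 9, total pairs = 36.
Step 3: tau = (C - D)/(n(n-1)/2) = (27 - 9)/36 = 0.500000.
Step 4: Exact two-sided p-value (enumerate n! = 362880 permutations of y under H0): p = 0.075176.
Step 5: alpha = 0.1. reject H0.

tau_b = 0.5000 (C=27, D=9), p = 0.075176, reject H0.


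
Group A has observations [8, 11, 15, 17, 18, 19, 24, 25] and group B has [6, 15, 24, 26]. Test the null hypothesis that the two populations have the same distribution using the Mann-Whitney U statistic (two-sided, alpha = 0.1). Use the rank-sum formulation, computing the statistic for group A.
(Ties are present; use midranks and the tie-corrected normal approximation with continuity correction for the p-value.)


Step 1: Combine and sort all 12 observations; assign midranks.
sorted (value, group): (6,Y), (8,X), (11,X), (15,X), (15,Y), (17,X), (18,X), (19,X), (24,X), (24,Y), (25,X), (26,Y)
ranks: 6->1, 8->2, 11->3, 15->4.5, 15->4.5, 17->6, 18->7, 19->8, 24->9.5, 24->9.5, 25->11, 26->12
Step 2: Rank sum for X: R1 = 2 + 3 + 4.5 + 6 + 7 + 8 + 9.5 + 11 = 51.
Step 3: U_X = R1 - n1(n1+1)/2 = 51 - 8*9/2 = 51 - 36 = 15.
       U_Y = n1*n2 - U_X = 32 - 15 = 17.
Step 4: Ties are present, so use the tie-corrected normal approximation (with continuity correction) for the p-value.
Step 5: p-value = 0.932087; compare to alpha = 0.1. fail to reject H0.

U_X = 15, p = 0.932087, fail to reject H0 at alpha = 0.1.


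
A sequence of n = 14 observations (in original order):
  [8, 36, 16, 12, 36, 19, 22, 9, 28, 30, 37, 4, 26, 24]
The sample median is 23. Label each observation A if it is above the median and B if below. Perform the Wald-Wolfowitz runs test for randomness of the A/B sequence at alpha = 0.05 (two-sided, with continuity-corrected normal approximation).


Step 1: Compute median = 23; label A = above, B = below.
Labels in order: BABBABBBAAABAA  (n_A = 7, n_B = 7)
Step 2: Count runs R = 8.
Step 3: Under H0 (random ordering), E[R] = 2*n_A*n_B/(n_A+n_B) + 1 = 2*7*7/14 + 1 = 8.0000.
        Var[R] = 2*n_A*n_B*(2*n_A*n_B - n_A - n_B) / ((n_A+n_B)^2 * (n_A+n_B-1)) = 8232/2548 = 3.2308.
        SD[R] = 1.7974.
Step 4: R = E[R], so z = 0 with no continuity correction.
Step 5: Two-sided p-value via normal approximation = 2*(1 - Phi(|z|)) = 1.000000.
Step 6: alpha = 0.05. fail to reject H0.

R = 8, z = 0.0000, p = 1.000000, fail to reject H0.


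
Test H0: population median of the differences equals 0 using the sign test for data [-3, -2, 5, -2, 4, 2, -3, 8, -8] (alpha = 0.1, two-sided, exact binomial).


Step 1: Discard zero differences. Original n = 9; n_eff = number of nonzero differences = 9.
Nonzero differences (with sign): -3, -2, +5, -2, +4, +2, -3, +8, -8
Step 2: Count signs: positive = 4, negative = 5.
Step 3: Under H0: P(positive) = 0.5, so the number of positives S ~ Bin(9, 0.5).
Step 4: Two-sided exact p-value = sum of Bin(9,0.5) probabilities at or below the observed probability = 1.000000.
Step 5: alpha = 0.1. fail to reject H0.

n_eff = 9, pos = 4, neg = 5, p = 1.000000, fail to reject H0.


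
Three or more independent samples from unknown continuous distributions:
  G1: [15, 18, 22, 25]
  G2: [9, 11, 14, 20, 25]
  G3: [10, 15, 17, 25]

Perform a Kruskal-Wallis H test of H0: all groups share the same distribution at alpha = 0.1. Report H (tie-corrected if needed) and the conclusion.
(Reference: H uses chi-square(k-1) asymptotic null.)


Step 1: Combine all N = 13 observations and assign midranks.
sorted (value, group, rank): (9,G2,1), (10,G3,2), (11,G2,3), (14,G2,4), (15,G1,5.5), (15,G3,5.5), (17,G3,7), (18,G1,8), (20,G2,9), (22,G1,10), (25,G1,12), (25,G2,12), (25,G3,12)
Step 2: Sum ranks within each group.
R_1 = 35.5 (n_1 = 4)
R_2 = 29 (n_2 = 5)
R_3 = 26.5 (n_3 = 4)
Step 3: H = 12/(N(N+1)) * sum(R_i^2/n_i) - 3(N+1)
     = 12/(13*14) * (35.5^2/4 + 29^2/5 + 26.5^2/4) - 3*14
     = 0.065934 * 658.825 - 42
     = 1.439011.
Step 4: Ties present; correction factor C = 1 - 30/(13^3 - 13) = 0.986264. Corrected H = 1.439011 / 0.986264 = 1.459053.
Step 5: Under H0, H ~ chi^2(2); p-value = 0.482137.
Step 6: alpha = 0.1. fail to reject H0.

H = 1.4591, df = 2, p = 0.482137, fail to reject H0.


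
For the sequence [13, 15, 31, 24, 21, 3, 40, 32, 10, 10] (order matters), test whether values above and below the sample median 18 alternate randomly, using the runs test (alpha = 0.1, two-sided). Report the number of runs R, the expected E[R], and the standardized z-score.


Step 1: Compute median = 18; label A = above, B = below.
Labels in order: BBAAABAABB  (n_A = 5, n_B = 5)
Step 2: Count runs R = 5.
Step 3: Under H0 (random ordering), E[R] = 2*n_A*n_B/(n_A+n_B) + 1 = 2*5*5/10 + 1 = 6.0000.
        Var[R] = 2*n_A*n_B*(2*n_A*n_B - n_A - n_B) / ((n_A+n_B)^2 * (n_A+n_B-1)) = 2000/900 = 2.2222.
        SD[R] = 1.4907.
Step 4: Continuity-corrected z = (R + 0.5 - E[R]) / SD[R] = (5 + 0.5 - 6.0000) / 1.4907 = -0.3354.
Step 5: Two-sided p-value via normal approximation = 2*(1 - Phi(|z|)) = 0.737316.
Step 6: alpha = 0.1. fail to reject H0.

R = 5, z = -0.3354, p = 0.737316, fail to reject H0.


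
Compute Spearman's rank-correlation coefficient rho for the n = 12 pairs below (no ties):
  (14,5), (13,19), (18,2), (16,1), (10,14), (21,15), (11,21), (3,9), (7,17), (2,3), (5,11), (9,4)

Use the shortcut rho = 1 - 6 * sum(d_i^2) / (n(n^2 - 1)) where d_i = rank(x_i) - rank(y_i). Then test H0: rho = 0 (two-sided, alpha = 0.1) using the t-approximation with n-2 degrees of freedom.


Step 1: Rank x and y separately (midranks; no ties here).
rank(x): 14->9, 13->8, 18->11, 16->10, 10->6, 21->12, 11->7, 3->2, 7->4, 2->1, 5->3, 9->5
rank(y): 5->5, 19->11, 2->2, 1->1, 14->8, 15->9, 21->12, 9->6, 17->10, 3->3, 11->7, 4->4
Step 2: d_i = R_x(i) - R_y(i); compute d_i^2.
  (9-5)^2=16, (8-11)^2=9, (11-2)^2=81, (10-1)^2=81, (6-8)^2=4, (12-9)^2=9, (7-12)^2=25, (2-6)^2=16, (4-10)^2=36, (1-3)^2=4, (3-7)^2=16, (5-4)^2=1
sum(d^2) = 298.
Step 3: rho = 1 - 6*298 / (12*(12^2 - 1)) = 1 - 1788/1716 = -0.041958.
Step 4: Under H0, t = rho * sqrt((n-2)/(1-rho^2)) = -0.1328 ~ t(10).
Step 5: Two-sided p-value from the t-distribution with 10 df = 0.896986.
Step 6: alpha = 0.1. fail to reject H0.

rho = -0.0420, p = 0.896986, fail to reject H0 at alpha = 0.1.


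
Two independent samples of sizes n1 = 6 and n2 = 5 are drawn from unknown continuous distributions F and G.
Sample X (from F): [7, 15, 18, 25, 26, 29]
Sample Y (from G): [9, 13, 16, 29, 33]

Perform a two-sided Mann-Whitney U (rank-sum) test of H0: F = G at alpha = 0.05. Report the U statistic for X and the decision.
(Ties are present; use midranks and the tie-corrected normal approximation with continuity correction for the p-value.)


Step 1: Combine and sort all 11 observations; assign midranks.
sorted (value, group): (7,X), (9,Y), (13,Y), (15,X), (16,Y), (18,X), (25,X), (26,X), (29,X), (29,Y), (33,Y)
ranks: 7->1, 9->2, 13->3, 15->4, 16->5, 18->6, 25->7, 26->8, 29->9.5, 29->9.5, 33->11
Step 2: Rank sum for X: R1 = 1 + 4 + 6 + 7 + 8 + 9.5 = 35.5.
Step 3: U_X = R1 - n1(n1+1)/2 = 35.5 - 6*7/2 = 35.5 - 21 = 14.5.
       U_Y = n1*n2 - U_X = 30 - 14.5 = 15.5.
Step 4: Ties are present, so use the tie-corrected normal approximation (with continuity correction) for the p-value.
Step 5: p-value = 1.000000; compare to alpha = 0.05. fail to reject H0.

U_X = 14.5, p = 1.000000, fail to reject H0 at alpha = 0.05.


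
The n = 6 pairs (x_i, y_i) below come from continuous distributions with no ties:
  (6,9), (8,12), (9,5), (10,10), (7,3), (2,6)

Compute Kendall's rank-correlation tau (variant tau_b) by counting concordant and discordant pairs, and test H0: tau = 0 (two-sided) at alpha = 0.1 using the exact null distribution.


Step 1: Enumerate the 15 unordered pairs (i,j) with i<j and classify each by sign(x_j-x_i) * sign(y_j-y_i).
  (1,2):dx=+2,dy=+3->C; (1,3):dx=+3,dy=-4->D; (1,4):dx=+4,dy=+1->C; (1,5):dx=+1,dy=-6->D
  (1,6):dx=-4,dy=-3->C; (2,3):dx=+1,dy=-7->D; (2,4):dx=+2,dy=-2->D; (2,5):dx=-1,dy=-9->C
  (2,6):dx=-6,dy=-6->C; (3,4):dx=+1,dy=+5->C; (3,5):dx=-2,dy=-2->C; (3,6):dx=-7,dy=+1->D
  (4,5):dx=-3,dy=-7->C; (4,6):dx=-8,dy=-4->C; (5,6):dx=-5,dy=+3->D
Step 2: C = 9, D = 6, total pairs = 15.
Step 3: tau = (C - D)/(n(n-1)/2) = (9 - 6)/15 = 0.200000.
Step 4: Exact two-sided p-value (enumerate n! = 720 permutations of y under H0): p = 0.719444.
Step 5: alpha = 0.1. fail to reject H0.

tau_b = 0.2000 (C=9, D=6), p = 0.719444, fail to reject H0.


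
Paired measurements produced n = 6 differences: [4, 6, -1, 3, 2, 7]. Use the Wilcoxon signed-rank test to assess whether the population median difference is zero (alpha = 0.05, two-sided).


Step 1: Drop any zero differences (none here) and take |d_i|.
|d| = [4, 6, 1, 3, 2, 7]
Step 2: Midrank |d_i| (ties get averaged ranks).
ranks: |4|->4, |6|->5, |1|->1, |3|->3, |2|->2, |7|->6
Step 3: Attach original signs; sum ranks with positive sign and with negative sign.
W+ = 4 + 5 + 3 + 2 + 6 = 20
W- = 1 = 1
(Check: W+ + W- = 21 should equal n(n+1)/2 = 21.)
Step 4: Test statistic W = min(W+, W-) = 1.
Step 5: No ties, so the exact null distribution over the 2^6 = 64 sign assignments gives the two-sided p-value = 0.062500.
Step 6: alpha = 0.05. fail to reject H0.

W+ = 20, W- = 1, W = min = 1, p = 0.062500, fail to reject H0.


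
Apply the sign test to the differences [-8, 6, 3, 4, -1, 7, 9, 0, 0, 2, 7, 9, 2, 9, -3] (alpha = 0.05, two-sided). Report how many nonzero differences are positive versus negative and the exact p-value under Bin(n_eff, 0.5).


Step 1: Discard zero differences. Original n = 15; n_eff = number of nonzero differences = 13.
Nonzero differences (with sign): -8, +6, +3, +4, -1, +7, +9, +2, +7, +9, +2, +9, -3
Step 2: Count signs: positive = 10, negative = 3.
Step 3: Under H0: P(positive) = 0.5, so the number of positives S ~ Bin(13, 0.5).
Step 4: Two-sided exact p-value = sum of Bin(13,0.5) probabilities at or below the observed probability = 0.092285.
Step 5: alpha = 0.05. fail to reject H0.

n_eff = 13, pos = 10, neg = 3, p = 0.092285, fail to reject H0.


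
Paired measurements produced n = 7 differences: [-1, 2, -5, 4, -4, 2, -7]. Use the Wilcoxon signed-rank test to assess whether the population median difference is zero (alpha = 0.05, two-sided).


Step 1: Drop any zero differences (none here) and take |d_i|.
|d| = [1, 2, 5, 4, 4, 2, 7]
Step 2: Midrank |d_i| (ties get averaged ranks).
ranks: |1|->1, |2|->2.5, |5|->6, |4|->4.5, |4|->4.5, |2|->2.5, |7|->7
Step 3: Attach original signs; sum ranks with positive sign and with negative sign.
W+ = 2.5 + 4.5 + 2.5 = 9.5
W- = 1 + 6 + 4.5 + 7 = 18.5
(Check: W+ + W- = 28 should equal n(n+1)/2 = 28.)
Step 4: Test statistic W = min(W+, W-) = 9.5.
Step 5: Ties in |d|, so use the tie-corrected normal approximation.
        E[W] = n(n+1)/4 = 7*8/4 = 14.
        Tie groups: |d|=2 (t=2), |d|=4 (t=2); sum(t^3 - t) = 12.
        Var[W] = n(n+1)(2n+1)/24 - sum(t^3-t)/48 = 840/24 - 12/48 = 34.75.
        z = (W - E[W]) / sqrt(Var[W]) = (9.5 - 14) / 5.8949 = -0.7634.
        Two-sided p = 2*Phi(z) = 0.445243.
Step 6: alpha = 0.05. fail to reject H0.

W+ = 9.5, W- = 18.5, W = min = 9.5, p = 0.445243, fail to reject H0.


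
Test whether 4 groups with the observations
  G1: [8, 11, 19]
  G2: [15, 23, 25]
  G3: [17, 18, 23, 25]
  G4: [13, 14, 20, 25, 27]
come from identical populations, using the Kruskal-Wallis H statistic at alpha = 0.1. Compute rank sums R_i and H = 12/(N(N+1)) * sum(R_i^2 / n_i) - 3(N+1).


Step 1: Combine all N = 15 observations and assign midranks.
sorted (value, group, rank): (8,G1,1), (11,G1,2), (13,G4,3), (14,G4,4), (15,G2,5), (17,G3,6), (18,G3,7), (19,G1,8), (20,G4,9), (23,G2,10.5), (23,G3,10.5), (25,G2,13), (25,G3,13), (25,G4,13), (27,G4,15)
Step 2: Sum ranks within each group.
R_1 = 11 (n_1 = 3)
R_2 = 28.5 (n_2 = 3)
R_3 = 36.5 (n_3 = 4)
R_4 = 44 (n_4 = 5)
Step 3: H = 12/(N(N+1)) * sum(R_i^2/n_i) - 3(N+1)
     = 12/(15*16) * (11^2/3 + 28.5^2/3 + 36.5^2/4 + 44^2/5) - 3*16
     = 0.050000 * 1031.35 - 48
     = 3.567292.
Step 4: Ties present; correction factor C = 1 - 30/(15^3 - 15) = 0.991071. Corrected H = 3.567292 / 0.991071 = 3.599429.
Step 5: Under H0, H ~ chi^2(3); p-value = 0.308094.
Step 6: alpha = 0.1. fail to reject H0.

H = 3.5994, df = 3, p = 0.308094, fail to reject H0.


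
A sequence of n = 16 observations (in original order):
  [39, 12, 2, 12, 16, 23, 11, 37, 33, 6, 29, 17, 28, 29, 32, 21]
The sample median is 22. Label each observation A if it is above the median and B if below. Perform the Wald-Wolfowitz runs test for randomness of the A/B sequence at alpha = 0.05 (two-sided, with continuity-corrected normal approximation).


Step 1: Compute median = 22; label A = above, B = below.
Labels in order: ABBBBABAABABAAAB  (n_A = 8, n_B = 8)
Step 2: Count runs R = 10.
Step 3: Under H0 (random ordering), E[R] = 2*n_A*n_B/(n_A+n_B) + 1 = 2*8*8/16 + 1 = 9.0000.
        Var[R] = 2*n_A*n_B*(2*n_A*n_B - n_A - n_B) / ((n_A+n_B)^2 * (n_A+n_B-1)) = 14336/3840 = 3.7333.
        SD[R] = 1.9322.
Step 4: Continuity-corrected z = (R - 0.5 - E[R]) / SD[R] = (10 - 0.5 - 9.0000) / 1.9322 = 0.2588.
Step 5: Two-sided p-value via normal approximation = 2*(1 - Phi(|z|)) = 0.795809.
Step 6: alpha = 0.05. fail to reject H0.

R = 10, z = 0.2588, p = 0.795809, fail to reject H0.


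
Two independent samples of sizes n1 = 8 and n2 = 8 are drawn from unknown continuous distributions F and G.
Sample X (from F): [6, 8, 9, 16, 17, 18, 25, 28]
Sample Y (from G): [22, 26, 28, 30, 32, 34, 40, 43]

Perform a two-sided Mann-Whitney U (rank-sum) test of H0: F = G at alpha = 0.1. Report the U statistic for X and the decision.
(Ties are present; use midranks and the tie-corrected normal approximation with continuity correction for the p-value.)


Step 1: Combine and sort all 16 observations; assign midranks.
sorted (value, group): (6,X), (8,X), (9,X), (16,X), (17,X), (18,X), (22,Y), (25,X), (26,Y), (28,X), (28,Y), (30,Y), (32,Y), (34,Y), (40,Y), (43,Y)
ranks: 6->1, 8->2, 9->3, 16->4, 17->5, 18->6, 22->7, 25->8, 26->9, 28->10.5, 28->10.5, 30->12, 32->13, 34->14, 40->15, 43->16
Step 2: Rank sum for X: R1 = 1 + 2 + 3 + 4 + 5 + 6 + 8 + 10.5 = 39.5.
Step 3: U_X = R1 - n1(n1+1)/2 = 39.5 - 8*9/2 = 39.5 - 36 = 3.5.
       U_Y = n1*n2 - U_X = 64 - 3.5 = 60.5.
Step 4: Ties are present, so use the tie-corrected normal approximation (with continuity correction) for the p-value.
Step 5: p-value = 0.003253; compare to alpha = 0.1. reject H0.

U_X = 3.5, p = 0.003253, reject H0 at alpha = 0.1.


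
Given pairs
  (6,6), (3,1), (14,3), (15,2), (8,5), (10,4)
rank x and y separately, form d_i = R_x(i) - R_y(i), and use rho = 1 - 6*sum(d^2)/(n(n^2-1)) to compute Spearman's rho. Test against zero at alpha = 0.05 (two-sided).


Step 1: Rank x and y separately (midranks; no ties here).
rank(x): 6->2, 3->1, 14->5, 15->6, 8->3, 10->4
rank(y): 6->6, 1->1, 3->3, 2->2, 5->5, 4->4
Step 2: d_i = R_x(i) - R_y(i); compute d_i^2.
  (2-6)^2=16, (1-1)^2=0, (5-3)^2=4, (6-2)^2=16, (3-5)^2=4, (4-4)^2=0
sum(d^2) = 40.
Step 3: rho = 1 - 6*40 / (6*(6^2 - 1)) = 1 - 240/210 = -0.142857.
Step 4: Under H0, t = rho * sqrt((n-2)/(1-rho^2)) = -0.2887 ~ t(4).
Step 5: Two-sided p-value from the t-distribution with 4 df = 0.787172.
Step 6: alpha = 0.05. fail to reject H0.

rho = -0.1429, p = 0.787172, fail to reject H0 at alpha = 0.05.


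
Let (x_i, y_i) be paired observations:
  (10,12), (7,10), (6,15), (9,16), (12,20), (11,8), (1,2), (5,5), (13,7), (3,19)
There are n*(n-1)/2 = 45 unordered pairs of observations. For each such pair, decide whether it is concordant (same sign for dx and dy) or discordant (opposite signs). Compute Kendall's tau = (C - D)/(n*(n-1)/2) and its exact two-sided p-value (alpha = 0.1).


Step 1: Enumerate the 45 unordered pairs (i,j) with i<j and classify each by sign(x_j-x_i) * sign(y_j-y_i).
  (1,2):dx=-3,dy=-2->C; (1,3):dx=-4,dy=+3->D; (1,4):dx=-1,dy=+4->D; (1,5):dx=+2,dy=+8->C
  (1,6):dx=+1,dy=-4->D; (1,7):dx=-9,dy=-10->C; (1,8):dx=-5,dy=-7->C; (1,9):dx=+3,dy=-5->D
  (1,10):dx=-7,dy=+7->D; (2,3):dx=-1,dy=+5->D; (2,4):dx=+2,dy=+6->C; (2,5):dx=+5,dy=+10->C
  (2,6):dx=+4,dy=-2->D; (2,7):dx=-6,dy=-8->C; (2,8):dx=-2,dy=-5->C; (2,9):dx=+6,dy=-3->D
  (2,10):dx=-4,dy=+9->D; (3,4):dx=+3,dy=+1->C; (3,5):dx=+6,dy=+5->C; (3,6):dx=+5,dy=-7->D
  (3,7):dx=-5,dy=-13->C; (3,8):dx=-1,dy=-10->C; (3,9):dx=+7,dy=-8->D; (3,10):dx=-3,dy=+4->D
  (4,5):dx=+3,dy=+4->C; (4,6):dx=+2,dy=-8->D; (4,7):dx=-8,dy=-14->C; (4,8):dx=-4,dy=-11->C
  (4,9):dx=+4,dy=-9->D; (4,10):dx=-6,dy=+3->D; (5,6):dx=-1,dy=-12->C; (5,7):dx=-11,dy=-18->C
  (5,8):dx=-7,dy=-15->C; (5,9):dx=+1,dy=-13->D; (5,10):dx=-9,dy=-1->C; (6,7):dx=-10,dy=-6->C
  (6,8):dx=-6,dy=-3->C; (6,9):dx=+2,dy=-1->D; (6,10):dx=-8,dy=+11->D; (7,8):dx=+4,dy=+3->C
  (7,9):dx=+12,dy=+5->C; (7,10):dx=+2,dy=+17->C; (8,9):dx=+8,dy=+2->C; (8,10):dx=-2,dy=+14->D
  (9,10):dx=-10,dy=+12->D
Step 2: C = 25, D = 20, total pairs = 45.
Step 3: tau = (C - D)/(n(n-1)/2) = (25 - 20)/45 = 0.111111.
Step 4: Exact two-sided p-value (enumerate n! = 3628800 permutations of y under H0): p = 0.727490.
Step 5: alpha = 0.1. fail to reject H0.

tau_b = 0.1111 (C=25, D=20), p = 0.727490, fail to reject H0.


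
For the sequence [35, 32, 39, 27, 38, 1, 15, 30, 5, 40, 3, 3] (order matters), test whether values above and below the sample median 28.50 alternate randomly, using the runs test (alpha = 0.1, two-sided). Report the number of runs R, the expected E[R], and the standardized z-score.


Step 1: Compute median = 28.50; label A = above, B = below.
Labels in order: AAABABBABABB  (n_A = 6, n_B = 6)
Step 2: Count runs R = 8.
Step 3: Under H0 (random ordering), E[R] = 2*n_A*n_B/(n_A+n_B) + 1 = 2*6*6/12 + 1 = 7.0000.
        Var[R] = 2*n_A*n_B*(2*n_A*n_B - n_A - n_B) / ((n_A+n_B)^2 * (n_A+n_B-1)) = 4320/1584 = 2.7273.
        SD[R] = 1.6514.
Step 4: Continuity-corrected z = (R - 0.5 - E[R]) / SD[R] = (8 - 0.5 - 7.0000) / 1.6514 = 0.3028.
Step 5: Two-sided p-value via normal approximation = 2*(1 - Phi(|z|)) = 0.762069.
Step 6: alpha = 0.1. fail to reject H0.

R = 8, z = 0.3028, p = 0.762069, fail to reject H0.
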